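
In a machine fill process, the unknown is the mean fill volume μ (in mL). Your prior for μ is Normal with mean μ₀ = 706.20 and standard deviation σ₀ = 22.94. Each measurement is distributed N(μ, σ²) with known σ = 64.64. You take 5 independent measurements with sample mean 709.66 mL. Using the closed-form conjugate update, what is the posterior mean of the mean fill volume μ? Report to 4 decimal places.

For Normal data with known variance σ², a Normal(μ₀, σ₀²) prior on μ is conjugate. Posterior precision = 1/σ₀² + n/σ²; posterior mean is the precision-weighted average of μ₀ and x̄.
n·x̄ = 5·709.66 = 3548.3.
σ₀² = 22.94² = 526.2436, σ² = 64.64² = 4178.3296; σ² + n·σ₀² = 4178.3296 + 5·526.2436 = 6809.5476.
Posterior mean = (μ₀/σ₀² + n·x̄/σ²)/(1/σ₀² + n/σ²) = (σ²·μ₀ + σ₀²·n·x̄)/(σ² + n·σ₀²) = (4178.3296·706.20 + 526.2436·3548.3)/6809.5476 = 4818006.5294/6809.5476 = 707.5369.

707.5369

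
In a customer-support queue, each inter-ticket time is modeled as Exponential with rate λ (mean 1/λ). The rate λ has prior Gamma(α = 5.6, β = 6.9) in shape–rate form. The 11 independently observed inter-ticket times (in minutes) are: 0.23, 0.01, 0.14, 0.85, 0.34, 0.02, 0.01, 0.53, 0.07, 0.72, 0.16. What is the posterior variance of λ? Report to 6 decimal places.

With a Gamma(shape α, rate β) prior on the exponential rate λ, the posterior after n observations with total T = Σxᵢ is Gamma(α+n, β+T).
Sum of observations T = 3.08 minutes; n = 11.
Posterior: Gamma(5.6+11, 6.9+3.08) = Gamma(16.6, 9.98).
Var = α/β² = 0.166666.

0.166666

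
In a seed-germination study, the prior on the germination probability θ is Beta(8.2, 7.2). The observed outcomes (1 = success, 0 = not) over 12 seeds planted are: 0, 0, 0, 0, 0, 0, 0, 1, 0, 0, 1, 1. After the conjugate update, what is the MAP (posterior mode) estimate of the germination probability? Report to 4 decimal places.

The Beta prior is conjugate to a Binomial/Bernoulli likelihood; the update adds successes to α and failures to β.
Posterior: Beta(α+k, β+n−k) = Beta(8.2+3, 7.2+9) = Beta(11.2, 16.2).
Mode of Beta(a,b) for a,b>1 is (a−1)/(a+b−2) = 10.2/25.4 = 0.4016.

0.4016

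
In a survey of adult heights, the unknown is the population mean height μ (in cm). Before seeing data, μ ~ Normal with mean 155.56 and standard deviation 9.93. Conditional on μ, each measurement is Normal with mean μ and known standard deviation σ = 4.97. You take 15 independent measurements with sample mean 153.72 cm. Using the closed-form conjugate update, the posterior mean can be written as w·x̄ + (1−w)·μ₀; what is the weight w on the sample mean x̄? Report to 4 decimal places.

0.9836

For Normal data with known variance σ², a Normal(μ₀, σ₀²) prior on μ is conjugate. Posterior precision = 1/σ₀² + n/σ²; posterior mean is the precision-weighted average of μ₀ and x̄.
σ₀² = 9.93² = 98.6049, σ² = 4.97² = 24.7009. Prior precision 1/σ₀² = 1/98.6049; data precision n/σ² = 15/24.7009.
w = (n/σ²)/(1/σ₀² + n/σ²) = n·σ₀²/(σ² + n·σ₀²) = 15·98.6049/(24.7009 + 15·98.6049) = 1479.0735/1503.7744 = 0.9836.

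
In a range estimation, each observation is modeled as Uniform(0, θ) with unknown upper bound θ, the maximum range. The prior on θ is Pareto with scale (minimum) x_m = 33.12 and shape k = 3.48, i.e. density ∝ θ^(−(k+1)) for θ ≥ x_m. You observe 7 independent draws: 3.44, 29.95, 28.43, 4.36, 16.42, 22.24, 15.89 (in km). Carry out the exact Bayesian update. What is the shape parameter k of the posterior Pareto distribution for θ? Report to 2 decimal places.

A Pareto(scale x_m, shape k) prior on the upper bound θ of Uniform(0, θ) is conjugate: posterior is Pareto(max(x_m, max xᵢ), k + n).
Sample maximum = 29.95; prior scale x_m = 33.12 → posterior scale = max = 33.12.
Posterior shape = 3.48 + 7 = 10.48.
Posterior shape k = 10.48.

10.48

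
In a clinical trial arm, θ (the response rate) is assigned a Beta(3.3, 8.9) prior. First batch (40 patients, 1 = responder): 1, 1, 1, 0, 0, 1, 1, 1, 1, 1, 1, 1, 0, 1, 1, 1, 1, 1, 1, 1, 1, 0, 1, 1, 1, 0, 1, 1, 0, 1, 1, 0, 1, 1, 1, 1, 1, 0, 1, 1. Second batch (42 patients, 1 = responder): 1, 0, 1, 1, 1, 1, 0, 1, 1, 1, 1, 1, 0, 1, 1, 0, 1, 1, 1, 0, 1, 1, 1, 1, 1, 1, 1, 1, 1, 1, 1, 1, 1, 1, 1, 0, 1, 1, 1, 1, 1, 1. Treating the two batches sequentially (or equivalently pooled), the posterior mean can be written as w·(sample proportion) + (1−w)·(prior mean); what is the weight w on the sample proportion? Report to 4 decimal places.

The Beta prior is conjugate to a Binomial/Bernoulli likelihood; the update adds successes to α and failures to β.
Total number of patients: n = 40 + 42 = 82.
Posterior mean = (α₀+k)/(α₀+β₀+n) = [n/(α₀+β₀+n)]·(k/n) + [(α₀+β₀)/(α₀+β₀+n)]·α₀/(α₀+β₀), so only n and the prior enter the weight.
The weight on the data is w = n/(α₀+β₀+n) = 82/(3.3+8.9+82) = 82/94.2 = 0.8705.

0.8705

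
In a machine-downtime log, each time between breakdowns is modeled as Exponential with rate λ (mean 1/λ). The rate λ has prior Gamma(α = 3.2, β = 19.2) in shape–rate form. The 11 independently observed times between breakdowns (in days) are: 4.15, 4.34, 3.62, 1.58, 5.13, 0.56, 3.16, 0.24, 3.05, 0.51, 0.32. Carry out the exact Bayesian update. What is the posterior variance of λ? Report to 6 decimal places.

With a Gamma(shape α, rate β) prior on the exponential rate λ, the posterior after n observations with total T = Σxᵢ is Gamma(α+n, β+T).
Sum of observations T = 26.66 days; n = 11.
Posterior: Gamma(3.2+11, 19.2+26.66) = Gamma(14.2, 45.86).
Var = α/β² = 0.006752.

0.006752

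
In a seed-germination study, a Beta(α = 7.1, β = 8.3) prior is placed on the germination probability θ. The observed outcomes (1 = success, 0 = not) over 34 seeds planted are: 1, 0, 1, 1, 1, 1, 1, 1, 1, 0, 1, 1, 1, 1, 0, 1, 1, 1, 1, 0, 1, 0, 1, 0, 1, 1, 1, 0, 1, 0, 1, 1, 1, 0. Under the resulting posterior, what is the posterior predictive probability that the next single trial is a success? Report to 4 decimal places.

The Beta prior is conjugate to a Binomial/Bernoulli likelihood; the update adds successes to α and failures to β.
Posterior: Beta(α+k, β+n−k) = Beta(7.1+25, 8.3+9) = Beta(32.1, 17.3).
For a single future Bernoulli trial, P(success | data) = α/(α+β) = 0.6498.

0.6498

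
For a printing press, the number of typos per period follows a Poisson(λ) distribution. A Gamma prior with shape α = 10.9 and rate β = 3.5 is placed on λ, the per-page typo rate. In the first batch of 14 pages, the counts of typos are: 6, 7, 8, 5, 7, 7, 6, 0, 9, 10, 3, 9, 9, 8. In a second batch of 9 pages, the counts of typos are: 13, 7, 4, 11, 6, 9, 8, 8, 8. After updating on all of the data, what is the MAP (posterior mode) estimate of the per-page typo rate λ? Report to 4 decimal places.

6.7132

With a Gamma(shape α, rate β) prior, the Poisson likelihood is conjugate: the posterior is Gamma(α + ΣXᵢ, β + n).
Batch 1: sum of counts S = 94 over n = 14 pages.
After batch 1: Gamma(α+S, β+n) = Gamma(10.9+94, 3.5+14) = Gamma(104.9, 17.5).
Batch 2: sum of counts S = 74 over n = 9 pages.
After batch 2: Gamma(α+S, β+n) = Gamma(104.9+74, 17.5+9) = Gamma(178.9, 26.5).
Mode of Gamma(α,β) for α≥1 is (α−1)/β = 177.9/26.5 = 6.7132.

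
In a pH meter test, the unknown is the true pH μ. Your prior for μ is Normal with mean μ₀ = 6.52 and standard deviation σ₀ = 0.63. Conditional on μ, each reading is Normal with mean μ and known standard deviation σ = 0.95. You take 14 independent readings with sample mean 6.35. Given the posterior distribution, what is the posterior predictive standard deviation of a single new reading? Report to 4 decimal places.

For Normal data with known variance σ², a Normal(μ₀, σ₀²) prior on μ is conjugate. Posterior precision = 1/σ₀² + n/σ²; posterior mean is the precision-weighted average of μ₀ and x̄.
σ₀² = 0.63² = 0.3969, σ² = 0.95² = 0.9025; σ² + n·σ₀² = 0.9025 + 14·0.3969 = 6.4591.
Posterior precision = 1/σ₀² + n/σ² = 1/0.3969 + 14/0.9025 = (σ² + n·σ₀²)/(σ₀²σ²) = 6.4591/(0.3969·0.9025); posterior variance σₙ² = σ₀²σ²/(σ² + n·σ₀²) = 0.3969·0.9025/6.4591 = 0.055457.
Predictive variance for one new observation = σₙ² + σ² = 0.3969·0.9025/6.4591 + 0.9025 = σ²·(σ₀² + 6.4591)/6.4591 = 0.9025·6.856/6.4591 = 0.957957; SD = √(0.9025·6.856/6.4591) = 0.9788.

0.9788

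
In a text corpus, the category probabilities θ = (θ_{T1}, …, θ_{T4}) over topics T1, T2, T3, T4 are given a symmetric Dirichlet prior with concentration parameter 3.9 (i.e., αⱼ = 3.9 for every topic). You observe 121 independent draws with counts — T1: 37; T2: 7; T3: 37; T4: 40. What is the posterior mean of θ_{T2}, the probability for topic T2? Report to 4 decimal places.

The Dirichlet prior is conjugate to the Multinomial likelihood: each posterior αⱼ = prior αⱼ + observed count nⱼ.
Posterior concentration: (40.9, 10.9, 40.9, 43.9), total = 136.6.
E[θ_{T2}|data] = α_{T2}/Σα = 10.9/136.6 = 0.0798.

0.0798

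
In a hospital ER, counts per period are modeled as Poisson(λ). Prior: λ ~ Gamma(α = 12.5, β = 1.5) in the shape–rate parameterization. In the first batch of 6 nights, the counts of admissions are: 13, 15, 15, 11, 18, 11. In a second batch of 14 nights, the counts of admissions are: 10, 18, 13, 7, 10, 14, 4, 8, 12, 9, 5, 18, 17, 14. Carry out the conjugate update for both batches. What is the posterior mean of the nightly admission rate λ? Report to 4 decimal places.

With a Gamma(shape α, rate β) prior, the Poisson likelihood is conjugate: the posterior is Gamma(α + ΣXᵢ, β + n).
Batch 1: sum of counts S = 83 over n = 6 nights.
After batch 1: Gamma(α+S, β+n) = Gamma(12.5+83, 1.5+6) = Gamma(95.5, 7.5).
Batch 2: sum of counts S = 159 over n = 14 nights.
After batch 2: Gamma(α+S, β+n) = Gamma(95.5+159, 7.5+14) = Gamma(254.5, 21.5).
Posterior mean = α/β = 254.5/21.5 = 11.8372.

11.8372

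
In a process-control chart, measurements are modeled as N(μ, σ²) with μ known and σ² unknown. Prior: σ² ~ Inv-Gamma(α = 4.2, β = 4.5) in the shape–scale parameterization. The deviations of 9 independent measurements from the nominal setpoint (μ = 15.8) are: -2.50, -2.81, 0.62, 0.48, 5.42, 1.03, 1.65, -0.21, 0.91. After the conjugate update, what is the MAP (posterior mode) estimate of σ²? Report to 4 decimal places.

2.9790

With known mean μ and an Inverse-Gamma(α, β) prior on σ², the Normal likelihood is conjugate: posterior is Inv-Gamma(α + n/2, β + Σ(xᵢ−μ)²/2).
Σ(xᵢ−μ)² = (-2.50)² + (-2.81)² + (0.62)² + (0.48)² + (5.42)² + (1.03)² + (1.65)² + (-0.21)² + (0.91)² = 48.7929.
Posterior: Inv-Gamma(4.2 + 9/2, 4.5 + 48.7929/2) = Inv-Gamma(8.70, 28.89645).
Mode = β/(α+1) = 28.89645/9.70 = 2.9790.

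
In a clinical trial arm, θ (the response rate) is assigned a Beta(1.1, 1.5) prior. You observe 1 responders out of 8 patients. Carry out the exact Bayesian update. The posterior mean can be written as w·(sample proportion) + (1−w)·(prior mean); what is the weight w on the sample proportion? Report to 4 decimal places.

The Beta prior is conjugate to a Binomial/Bernoulli likelihood; the update adds successes to α and failures to β.
Posterior mean = (α₀+k)/(α₀+β₀+n) = [n/(α₀+β₀+n)]·(k/n) + [(α₀+β₀)/(α₀+β₀+n)]·α₀/(α₀+β₀), so only n and the prior enter the weight.
The weight on the data is w = n/(α₀+β₀+n) = 8/(1.1+1.5+8) = 8/10.6 = 0.7547.

0.7547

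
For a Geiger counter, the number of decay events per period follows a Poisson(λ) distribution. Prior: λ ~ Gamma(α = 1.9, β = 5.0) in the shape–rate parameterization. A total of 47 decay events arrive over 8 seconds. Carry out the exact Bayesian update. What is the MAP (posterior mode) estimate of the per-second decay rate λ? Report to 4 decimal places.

3.6846

With a Gamma(shape α, rate β) prior, the Poisson likelihood is conjugate: the posterior is Gamma(α + ΣXᵢ, β + n).
Posterior: Gamma(α+S, β+n) = Gamma(1.9+47, 5.0+8) = Gamma(48.9, 13.0).
Mode of Gamma(α,β) for α≥1 is (α−1)/β = 47.9/13.0 = 3.6846.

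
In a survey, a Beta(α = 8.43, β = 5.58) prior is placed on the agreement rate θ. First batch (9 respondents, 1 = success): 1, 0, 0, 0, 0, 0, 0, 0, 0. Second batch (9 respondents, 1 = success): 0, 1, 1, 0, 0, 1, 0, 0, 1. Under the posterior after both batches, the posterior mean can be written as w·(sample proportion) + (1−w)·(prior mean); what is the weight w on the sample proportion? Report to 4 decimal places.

0.5623

The Beta prior is conjugate to a Binomial/Bernoulli likelihood; the update adds successes to α and failures to β.
Total number of respondents: n = 9 + 9 = 18.
Posterior mean = (α₀+k)/(α₀+β₀+n) = [n/(α₀+β₀+n)]·(k/n) + [(α₀+β₀)/(α₀+β₀+n)]·α₀/(α₀+β₀), so only n and the prior enter the weight.
The weight on the data is w = n/(α₀+β₀+n) = 18/(8.43+5.58+18) = 18/32.01 = 0.5623.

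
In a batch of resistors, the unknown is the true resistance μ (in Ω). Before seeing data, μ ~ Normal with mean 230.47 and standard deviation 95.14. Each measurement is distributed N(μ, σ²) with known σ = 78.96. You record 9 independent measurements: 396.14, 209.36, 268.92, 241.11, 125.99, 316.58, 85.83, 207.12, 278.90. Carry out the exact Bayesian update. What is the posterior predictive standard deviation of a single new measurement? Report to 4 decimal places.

For Normal data with known variance σ², a Normal(μ₀, σ₀²) prior on μ is conjugate. Posterior precision = 1/σ₀² + n/σ²; posterior mean is the precision-weighted average of μ₀ and x̄.
σ₀² = 95.14² = 9051.6196, σ² = 78.96² = 6234.6816; σ² + n·σ₀² = 6234.6816 + 9·9051.6196 = 87699.258.
Posterior precision = 1/σ₀² + n/σ² = 1/9051.6196 + 9/6234.6816 = (σ² + n·σ₀²)/(σ₀²σ²) = 87699.258/(9051.6196·6234.6816); posterior variance σₙ² = σ₀²σ²/(σ² + n·σ₀²) = 9051.6196·6234.6816/87699.258 = 643.494226.
Predictive variance for one new observation = σₙ² + σ² = 9051.6196·6234.6816/87699.258 + 6234.6816 = σ²·(σ₀² + 87699.258)/87699.258 = 6234.6816·96750.8776/87699.258 = 6878.175826; SD = √(6234.6816·96750.8776/87699.258) = 82.9348.

82.9348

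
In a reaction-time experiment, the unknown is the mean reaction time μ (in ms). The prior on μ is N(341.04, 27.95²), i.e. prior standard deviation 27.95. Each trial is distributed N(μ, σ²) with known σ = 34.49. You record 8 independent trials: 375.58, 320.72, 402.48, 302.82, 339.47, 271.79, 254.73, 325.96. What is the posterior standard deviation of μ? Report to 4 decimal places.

For Normal data with known variance σ², a Normal(μ₀, σ₀²) prior on μ is conjugate. Posterior precision = 1/σ₀² + n/σ²; posterior mean is the precision-weighted average of μ₀ and x̄.
σ₀² = 27.95² = 781.2025, σ² = 34.49² = 1189.5601; σ² + n·σ₀² = 1189.5601 + 8·781.2025 = 7439.1801.
Posterior precision = 1/σ₀² + n/σ² = 1/781.2025 + 8/1189.5601 = (σ² + n·σ₀²)/(σ₀²σ²) = 7439.1801/(781.2025·1189.5601); posterior variance σₙ² = σ₀²σ²/(σ² + n·σ₀²) = 781.2025·1189.5601/7439.1801 = 124.917976.
Posterior SD = √σₙ² = √(781.2025·1189.5601/7439.1801) = 11.1767.

11.1767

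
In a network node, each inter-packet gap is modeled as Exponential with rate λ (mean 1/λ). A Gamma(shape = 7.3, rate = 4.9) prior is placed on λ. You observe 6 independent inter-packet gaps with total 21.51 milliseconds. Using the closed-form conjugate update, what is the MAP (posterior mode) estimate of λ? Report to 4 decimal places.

0.4657

With a Gamma(shape α, rate β) prior on the exponential rate λ, the posterior after n observations with total T = Σxᵢ is Gamma(α+n, β+T).
Posterior: Gamma(7.3+6, 4.9+21.51) = Gamma(13.3, 26.41).
Mode = (α−1)/β = 0.4657.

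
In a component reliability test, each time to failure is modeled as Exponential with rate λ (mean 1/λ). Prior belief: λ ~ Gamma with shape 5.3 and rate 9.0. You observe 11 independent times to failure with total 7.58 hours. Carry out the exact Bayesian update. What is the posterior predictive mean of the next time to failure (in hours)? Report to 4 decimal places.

With a Gamma(shape α, rate β) prior on the exponential rate λ, the posterior after n observations with total T = Σxᵢ is Gamma(α+n, β+T).
Posterior: Gamma(5.3+11, 9.0+7.58) = Gamma(16.3, 16.58).
The predictive distribution for the next observation is Lomax; its mean is β/(α−1) = 16.58/15.3 = 1.0837.

1.0837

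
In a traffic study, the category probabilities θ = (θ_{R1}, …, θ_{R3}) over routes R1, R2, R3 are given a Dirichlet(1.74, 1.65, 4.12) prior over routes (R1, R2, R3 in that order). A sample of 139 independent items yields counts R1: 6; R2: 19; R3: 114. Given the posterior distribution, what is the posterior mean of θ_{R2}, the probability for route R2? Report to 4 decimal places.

The Dirichlet prior is conjugate to the Multinomial likelihood: each posterior αⱼ = prior αⱼ + observed count nⱼ.
Posterior concentration: (7.74, 20.65, 118.12), total = 146.51.
E[θ_{R2}|data] = α_{R2}/Σα = 20.65/146.51 = 0.1409.

0.1409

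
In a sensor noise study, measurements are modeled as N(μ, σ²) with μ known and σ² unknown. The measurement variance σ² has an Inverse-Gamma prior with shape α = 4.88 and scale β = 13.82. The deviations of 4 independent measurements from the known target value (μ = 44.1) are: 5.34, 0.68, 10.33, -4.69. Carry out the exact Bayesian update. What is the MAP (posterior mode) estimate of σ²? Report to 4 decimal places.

11.7591

With known mean μ and an Inverse-Gamma(α, β) prior on σ², the Normal likelihood is conjugate: posterior is Inv-Gamma(α + n/2, β + Σ(xᵢ−μ)²/2).
Σ(xᵢ−μ)² = (5.34)² + (0.68)² + (10.33)² + (-4.69)² = 157.6830.
Posterior: Inv-Gamma(4.88 + 4/2, 13.82 + 157.6830/2) = Inv-Gamma(6.88, 92.66150).
Mode = β/(α+1) = 92.66150/7.88 = 11.7591.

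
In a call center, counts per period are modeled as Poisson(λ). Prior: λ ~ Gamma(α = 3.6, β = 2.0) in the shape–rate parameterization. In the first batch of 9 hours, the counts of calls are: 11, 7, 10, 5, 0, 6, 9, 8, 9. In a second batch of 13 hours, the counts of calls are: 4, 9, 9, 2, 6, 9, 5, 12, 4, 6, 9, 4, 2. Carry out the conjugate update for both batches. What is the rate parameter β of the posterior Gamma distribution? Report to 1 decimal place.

24.0

With a Gamma(shape α, rate β) prior, the Poisson likelihood is conjugate: the posterior is Gamma(α + ΣXᵢ, β + n).
Batch 1: sum of counts S = 65 over n = 9 hours.
After batch 1: Gamma(α+S, β+n) = Gamma(3.6+65, 2.0+9) = Gamma(68.6, 11.0).
Batch 2: sum of counts S = 81 over n = 13 hours.
After batch 2: Gamma(α+S, β+n) = Gamma(68.6+81, 11.0+13) = Gamma(149.6, 24.0).
Posterior β = 24.0.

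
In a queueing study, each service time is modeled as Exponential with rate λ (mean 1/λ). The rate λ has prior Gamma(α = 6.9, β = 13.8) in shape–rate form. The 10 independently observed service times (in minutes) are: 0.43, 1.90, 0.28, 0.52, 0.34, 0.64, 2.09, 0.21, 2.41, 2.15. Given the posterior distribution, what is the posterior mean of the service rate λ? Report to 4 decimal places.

0.6823

With a Gamma(shape α, rate β) prior on the exponential rate λ, the posterior after n observations with total T = Σxᵢ is Gamma(α+n, β+T).
Sum of observations T = 10.97 minutes; n = 10.
Posterior: Gamma(6.9+10, 13.8+10.97) = Gamma(16.9, 24.77).
Posterior mean of λ = α/β = 16.9/24.77 = 0.6823.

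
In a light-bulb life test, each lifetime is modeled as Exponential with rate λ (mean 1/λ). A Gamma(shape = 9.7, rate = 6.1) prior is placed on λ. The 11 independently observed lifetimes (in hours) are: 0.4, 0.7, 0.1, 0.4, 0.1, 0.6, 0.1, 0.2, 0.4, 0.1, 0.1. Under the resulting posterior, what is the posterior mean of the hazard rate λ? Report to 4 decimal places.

With a Gamma(shape α, rate β) prior on the exponential rate λ, the posterior after n observations with total T = Σxᵢ is Gamma(α+n, β+T).
Sum of observations T = 3.2 hours; n = 11.
Posterior: Gamma(9.7+11, 6.1+3.2) = Gamma(20.7, 9.3).
Posterior mean of λ = α/β = 20.7/9.3 = 2.2258.

2.2258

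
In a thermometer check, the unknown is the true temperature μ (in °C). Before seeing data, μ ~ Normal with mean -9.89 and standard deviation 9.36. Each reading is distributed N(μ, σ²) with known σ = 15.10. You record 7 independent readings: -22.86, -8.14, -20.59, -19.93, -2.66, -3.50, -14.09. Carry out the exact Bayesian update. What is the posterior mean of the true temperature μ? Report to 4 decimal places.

For Normal data with known variance σ², a Normal(μ₀, σ₀²) prior on μ is conjugate. Posterior precision = 1/σ₀² + n/σ²; posterior mean is the precision-weighted average of μ₀ and x̄.
Σxᵢ = (-22.86) + (-8.14) + (-20.59) + (-19.93) + (-2.66) + (-3.50) + (-14.09) = -91.77, so n·x̄ = -91.77.
σ₀² = 9.36² = 87.6096, σ² = 15.10² = 228.01; σ² + n·σ₀² = 228.01 + 7·87.6096 = 841.2772.
Posterior mean = (μ₀/σ₀² + n·x̄/σ²)/(1/σ₀² + n/σ²) = (σ²·μ₀ + σ₀²·n·x̄)/(σ² + n·σ₀²) = (228.01·(-9.89) + 87.6096·(-91.77))/841.2772 = -10294.951892/841.2772 = -12.2373.

-12.2373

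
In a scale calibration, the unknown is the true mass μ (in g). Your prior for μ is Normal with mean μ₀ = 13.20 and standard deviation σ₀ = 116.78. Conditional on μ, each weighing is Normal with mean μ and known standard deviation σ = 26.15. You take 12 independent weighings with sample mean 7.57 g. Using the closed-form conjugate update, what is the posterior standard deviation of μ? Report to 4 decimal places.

7.5331

For Normal data with known variance σ², a Normal(μ₀, σ₀²) prior on μ is conjugate. Posterior precision = 1/σ₀² + n/σ²; posterior mean is the precision-weighted average of μ₀ and x̄.
σ₀² = 116.78² = 13637.5684, σ² = 26.15² = 683.8225; σ² + n·σ₀² = 683.8225 + 12·13637.5684 = 164334.6433.
Posterior precision = 1/σ₀² + n/σ² = 1/13637.5684 + 12/683.8225 = (σ² + n·σ₀²)/(σ₀²σ²) = 164334.6433/(13637.5684·683.8225); posterior variance σₙ² = σ₀²σ²/(σ² + n·σ₀²) = 13637.5684·683.8225/164334.6433 = 56.748084.
Posterior SD = √σₙ² = √(13637.5684·683.8225/164334.6433) = 7.5331.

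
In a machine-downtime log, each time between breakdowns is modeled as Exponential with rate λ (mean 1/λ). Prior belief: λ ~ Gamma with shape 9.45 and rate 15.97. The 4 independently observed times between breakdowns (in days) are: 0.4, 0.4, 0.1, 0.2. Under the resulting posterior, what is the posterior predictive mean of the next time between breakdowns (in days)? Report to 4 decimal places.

With a Gamma(shape α, rate β) prior on the exponential rate λ, the posterior after n observations with total T = Σxᵢ is Gamma(α+n, β+T).
Sum of observations T = 1.1 days; n = 4.
Posterior: Gamma(9.45+4, 15.97+1.1) = Gamma(13.45, 17.07).
The predictive distribution for the next observation is Lomax; its mean is β/(α−1) = 17.07/12.45 = 1.3711.

1.3711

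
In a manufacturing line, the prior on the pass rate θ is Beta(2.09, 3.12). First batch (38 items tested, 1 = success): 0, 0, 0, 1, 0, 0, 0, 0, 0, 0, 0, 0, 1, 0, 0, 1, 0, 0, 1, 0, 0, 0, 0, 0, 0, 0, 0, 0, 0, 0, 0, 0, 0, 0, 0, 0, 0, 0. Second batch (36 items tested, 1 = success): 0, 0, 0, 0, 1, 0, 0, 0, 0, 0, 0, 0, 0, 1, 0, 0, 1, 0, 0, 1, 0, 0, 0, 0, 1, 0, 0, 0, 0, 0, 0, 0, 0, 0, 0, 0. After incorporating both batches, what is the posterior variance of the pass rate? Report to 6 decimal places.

0.001501

The Beta prior is conjugate to a Binomial/Bernoulli likelihood; the update adds successes to α and failures to β.
After batch 1: Beta(2.09+4, 3.12+34) = Beta(6.09, 37.12).
After batch 2: Beta(6.09+5, 37.12+31) = Beta(11.09, 68.12).
Var = αβ/((α+β)²(α+β+1)) = 11.09·68.12/(79.21²·80.21) = 0.001501.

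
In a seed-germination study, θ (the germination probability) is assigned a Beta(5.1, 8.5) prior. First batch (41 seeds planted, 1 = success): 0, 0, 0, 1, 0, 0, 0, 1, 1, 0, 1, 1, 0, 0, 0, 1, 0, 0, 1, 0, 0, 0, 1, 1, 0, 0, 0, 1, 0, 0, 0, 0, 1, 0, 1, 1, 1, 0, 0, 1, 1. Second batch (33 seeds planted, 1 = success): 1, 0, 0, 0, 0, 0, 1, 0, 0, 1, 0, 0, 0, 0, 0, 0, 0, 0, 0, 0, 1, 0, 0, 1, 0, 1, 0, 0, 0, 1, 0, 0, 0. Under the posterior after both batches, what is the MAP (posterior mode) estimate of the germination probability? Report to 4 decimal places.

0.3166

The Beta prior is conjugate to a Binomial/Bernoulli likelihood; the update adds successes to α and failures to β.
After batch 1: Beta(5.1+16, 8.5+25) = Beta(21.1, 33.5).
After batch 2: Beta(21.1+7, 33.5+26) = Beta(28.1, 59.5).
Mode of Beta(a,b) for a,b>1 is (a−1)/(a+b−2) = 27.1/85.6 = 0.3166.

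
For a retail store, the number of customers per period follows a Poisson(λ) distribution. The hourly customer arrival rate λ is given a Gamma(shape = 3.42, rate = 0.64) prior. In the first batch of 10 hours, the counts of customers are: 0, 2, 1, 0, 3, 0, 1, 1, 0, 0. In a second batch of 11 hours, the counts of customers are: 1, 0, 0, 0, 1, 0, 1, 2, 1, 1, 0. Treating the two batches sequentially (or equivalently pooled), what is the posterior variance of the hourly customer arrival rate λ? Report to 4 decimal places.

0.0393

With a Gamma(shape α, rate β) prior, the Poisson likelihood is conjugate: the posterior is Gamma(α + ΣXᵢ, β + n).
Batch 1: sum of counts S = 8 over n = 10 hours.
After batch 1: Gamma(α+S, β+n) = Gamma(3.42+8, 0.64+10) = Gamma(11.42, 10.64).
Batch 2: sum of counts S = 7 over n = 11 hours.
After batch 2: Gamma(α+S, β+n) = Gamma(11.42+7, 10.64+11) = Gamma(18.42, 21.64).
Var = α/β² = 18.42/21.64² = 0.0393.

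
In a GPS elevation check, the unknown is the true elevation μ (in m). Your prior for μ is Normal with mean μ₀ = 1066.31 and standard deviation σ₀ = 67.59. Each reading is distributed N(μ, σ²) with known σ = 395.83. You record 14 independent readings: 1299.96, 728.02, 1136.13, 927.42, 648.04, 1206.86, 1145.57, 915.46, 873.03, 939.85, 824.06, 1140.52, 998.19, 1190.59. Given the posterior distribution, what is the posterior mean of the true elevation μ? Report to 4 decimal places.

1046.5439

For Normal data with known variance σ², a Normal(μ₀, σ₀²) prior on μ is conjugate. Posterior precision = 1/σ₀² + n/σ²; posterior mean is the precision-weighted average of μ₀ and x̄.
Σxᵢ = 1299.96 + 728.02 + 1136.13 + 927.42 + 648.04 + 1206.86 + 1145.57 + 915.46 + 873.03 + 939.85 + 824.06 + 1140.52 + 998.19 + 1190.59 = 13973.7, so n·x̄ = 13973.7.
σ₀² = 67.59² = 4568.4081, σ² = 395.83² = 156681.3889; σ² + n·σ₀² = 156681.3889 + 14·4568.4081 = 220639.1023.
Posterior mean = (μ₀/σ₀² + n·x̄/σ²)/(1/σ₀² + n/σ²) = (σ²·μ₀ + σ₀²·n·x̄)/(σ² + n·σ₀²) = (156681.3889·1066.31 + 4568.4081·13973.7)/220639.1023 = 230908496.064929/220639.1023 = 1046.5439.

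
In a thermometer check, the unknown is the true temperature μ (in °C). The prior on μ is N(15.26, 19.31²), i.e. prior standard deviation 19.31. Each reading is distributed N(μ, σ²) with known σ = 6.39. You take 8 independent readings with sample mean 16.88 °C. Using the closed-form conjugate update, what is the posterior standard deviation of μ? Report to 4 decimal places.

For Normal data with known variance σ², a Normal(μ₀, σ₀²) prior on μ is conjugate. Posterior precision = 1/σ₀² + n/σ²; posterior mean is the precision-weighted average of μ₀ and x̄.
σ₀² = 19.31² = 372.8761, σ² = 6.39² = 40.8321; σ² + n·σ₀² = 40.8321 + 8·372.8761 = 3023.8409.
Posterior precision = 1/σ₀² + n/σ² = 1/372.8761 + 8/40.8321 = (σ² + n·σ₀²)/(σ₀²σ²) = 3023.8409/(372.8761·40.8321); posterior variance σₙ² = σ₀²σ²/(σ² + n·σ₀²) = 372.8761·40.8321/3023.8409 = 5.035091.
Posterior SD = √σₙ² = √(372.8761·40.8321/3023.8409) = 2.2439.

2.2439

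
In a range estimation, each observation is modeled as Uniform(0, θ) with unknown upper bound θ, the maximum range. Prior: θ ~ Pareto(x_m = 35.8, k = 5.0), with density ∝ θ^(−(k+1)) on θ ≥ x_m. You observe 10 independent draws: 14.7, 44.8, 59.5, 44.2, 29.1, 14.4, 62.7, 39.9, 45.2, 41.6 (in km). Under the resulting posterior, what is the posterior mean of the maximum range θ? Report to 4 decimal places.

A Pareto(scale x_m, shape k) prior on the upper bound θ of Uniform(0, θ) is conjugate: posterior is Pareto(max(x_m, max xᵢ), k + n).
Sample maximum = 62.7; prior scale x_m = 35.8 → posterior scale = max = 62.7.
Posterior shape = 5.0 + 10 = 15.0.
E[θ|data] = k·x_m/(k−1) = 15.0·62.7/14.0 = 67.1786.

67.1786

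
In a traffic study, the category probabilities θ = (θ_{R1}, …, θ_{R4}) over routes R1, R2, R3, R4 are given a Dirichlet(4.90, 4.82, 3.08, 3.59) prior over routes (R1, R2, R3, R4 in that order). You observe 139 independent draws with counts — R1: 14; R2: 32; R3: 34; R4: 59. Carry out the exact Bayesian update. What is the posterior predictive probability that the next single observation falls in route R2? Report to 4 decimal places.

The Dirichlet prior is conjugate to the Multinomial likelihood: each posterior αⱼ = prior αⱼ + observed count nⱼ.
Posterior concentration: (18.90, 36.82, 37.08, 62.59), total = 155.39.
P(next = R2 | data) = α_{R2}/Σα = 0.2370.

0.2370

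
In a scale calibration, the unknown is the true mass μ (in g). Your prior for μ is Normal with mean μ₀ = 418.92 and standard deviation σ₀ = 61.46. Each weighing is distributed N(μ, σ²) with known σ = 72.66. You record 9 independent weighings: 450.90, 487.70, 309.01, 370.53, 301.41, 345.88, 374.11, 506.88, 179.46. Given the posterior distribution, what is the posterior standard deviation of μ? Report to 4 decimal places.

22.5334

For Normal data with known variance σ², a Normal(μ₀, σ₀²) prior on μ is conjugate. Posterior precision = 1/σ₀² + n/σ²; posterior mean is the precision-weighted average of μ₀ and x̄.
σ₀² = 61.46² = 3777.3316, σ² = 72.66² = 5279.4756; σ² + n·σ₀² = 5279.4756 + 9·3777.3316 = 39275.46.
Posterior precision = 1/σ₀² + n/σ² = 1/3777.3316 + 9/5279.4756 = (σ² + n·σ₀²)/(σ₀²σ²) = 39275.46/(3777.3316·5279.4756); posterior variance σₙ² = σ₀²σ²/(σ² + n·σ₀²) = 3777.3316·5279.4756/39275.46 = 507.755479.
Posterior SD = √σₙ² = √(3777.3316·5279.4756/39275.46) = 22.5334.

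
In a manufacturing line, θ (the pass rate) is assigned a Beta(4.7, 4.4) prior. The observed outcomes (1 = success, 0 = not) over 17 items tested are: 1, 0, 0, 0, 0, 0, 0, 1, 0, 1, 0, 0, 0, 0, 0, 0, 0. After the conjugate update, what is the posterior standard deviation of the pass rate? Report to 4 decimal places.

0.0876

The Beta prior is conjugate to a Binomial/Bernoulli likelihood; the update adds successes to α and failures to β.
Posterior: Beta(α+k, β+n−k) = Beta(4.7+3, 4.4+14) = Beta(7.7, 18.4).
Var = αβ/((α+β)²(α+β+1)) = 7.7·18.4/(26.1²·27.1) = 0.00767464; SD = √0.00767464 = 0.0876.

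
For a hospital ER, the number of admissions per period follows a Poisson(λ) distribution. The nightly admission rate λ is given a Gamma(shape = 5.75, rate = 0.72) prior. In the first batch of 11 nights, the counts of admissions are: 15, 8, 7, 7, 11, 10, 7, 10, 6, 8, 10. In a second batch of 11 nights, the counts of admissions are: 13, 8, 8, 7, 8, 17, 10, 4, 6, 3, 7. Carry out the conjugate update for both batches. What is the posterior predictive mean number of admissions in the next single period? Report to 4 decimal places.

8.6158

With a Gamma(shape α, rate β) prior, the Poisson likelihood is conjugate: the posterior is Gamma(α + ΣXᵢ, β + n).
Batch 1: sum of counts S = 99 over n = 11 nights.
After batch 1: Gamma(α+S, β+n) = Gamma(5.75+99, 0.72+11) = Gamma(104.75, 11.72).
Batch 2: sum of counts S = 91 over n = 11 nights.
After batch 2: Gamma(α+S, β+n) = Gamma(104.75+91, 11.72+11) = Gamma(195.75, 22.72).
The predictive distribution for one future period is NegBinom with mean α/β = 8.6158.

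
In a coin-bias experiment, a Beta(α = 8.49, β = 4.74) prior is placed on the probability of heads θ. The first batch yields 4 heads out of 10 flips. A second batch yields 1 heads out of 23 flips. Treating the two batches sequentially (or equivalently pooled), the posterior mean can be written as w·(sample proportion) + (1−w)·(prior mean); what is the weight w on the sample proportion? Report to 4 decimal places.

0.7138

The Beta prior is conjugate to a Binomial/Bernoulli likelihood; the update adds successes to α and failures to β.
Total number of flips: n = 10 + 23 = 33.
Posterior mean = (α₀+k)/(α₀+β₀+n) = [n/(α₀+β₀+n)]·(k/n) + [(α₀+β₀)/(α₀+β₀+n)]·α₀/(α₀+β₀), so only n and the prior enter the weight.
The weight on the data is w = n/(α₀+β₀+n) = 33/(8.49+4.74+33) = 33/46.23 = 0.7138.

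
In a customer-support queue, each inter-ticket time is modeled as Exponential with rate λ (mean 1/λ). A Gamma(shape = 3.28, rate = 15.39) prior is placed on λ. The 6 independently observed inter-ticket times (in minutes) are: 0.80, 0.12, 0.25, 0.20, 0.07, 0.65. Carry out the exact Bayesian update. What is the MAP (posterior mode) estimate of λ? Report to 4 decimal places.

0.4737

With a Gamma(shape α, rate β) prior on the exponential rate λ, the posterior after n observations with total T = Σxᵢ is Gamma(α+n, β+T).
Sum of observations T = 2.09 minutes; n = 6.
Posterior: Gamma(3.28+6, 15.39+2.09) = Gamma(9.28, 17.48).
Mode = (α−1)/β = 0.4737.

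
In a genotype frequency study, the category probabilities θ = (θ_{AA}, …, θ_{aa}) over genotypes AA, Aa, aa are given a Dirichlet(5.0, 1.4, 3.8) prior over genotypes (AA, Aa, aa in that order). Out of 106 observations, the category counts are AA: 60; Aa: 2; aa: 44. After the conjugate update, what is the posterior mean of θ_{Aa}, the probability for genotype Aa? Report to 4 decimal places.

The Dirichlet prior is conjugate to the Multinomial likelihood: each posterior αⱼ = prior αⱼ + observed count nⱼ.
Posterior concentration: (65.0, 3.4, 47.8), total = 116.2.
E[θ_{Aa}|data] = α_{Aa}/Σα = 3.4/116.2 = 0.0293.

0.0293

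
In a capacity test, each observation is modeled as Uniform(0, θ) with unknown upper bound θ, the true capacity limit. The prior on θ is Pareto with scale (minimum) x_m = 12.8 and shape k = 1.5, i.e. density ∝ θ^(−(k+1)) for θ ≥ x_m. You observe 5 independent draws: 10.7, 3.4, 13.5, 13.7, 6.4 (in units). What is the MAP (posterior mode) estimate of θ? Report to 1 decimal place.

13.7

A Pareto(scale x_m, shape k) prior on the upper bound θ of Uniform(0, θ) is conjugate: posterior is Pareto(max(x_m, max xᵢ), k + n).
Sample maximum = 13.7; prior scale x_m = 12.8 → posterior scale = max = 13.7.
Posterior shape = 1.5 + 5 = 6.5.
The Pareto density is decreasing on [x_m, ∞), so the mode is x_m = 13.7.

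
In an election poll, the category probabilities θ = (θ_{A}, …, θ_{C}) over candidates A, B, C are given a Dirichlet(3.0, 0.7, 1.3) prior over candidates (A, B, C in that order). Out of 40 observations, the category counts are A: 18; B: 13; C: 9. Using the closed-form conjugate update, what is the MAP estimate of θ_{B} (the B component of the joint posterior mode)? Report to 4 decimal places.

0.3024

The Dirichlet prior is conjugate to the Multinomial likelihood: each posterior αⱼ = prior αⱼ + observed count nⱼ.
Posterior concentration: (21.0, 13.7, 10.3), total = 45.0.
Joint mode component: (α_{B}−1)/(Σα−K) = 12.7/42.0 = 0.3024.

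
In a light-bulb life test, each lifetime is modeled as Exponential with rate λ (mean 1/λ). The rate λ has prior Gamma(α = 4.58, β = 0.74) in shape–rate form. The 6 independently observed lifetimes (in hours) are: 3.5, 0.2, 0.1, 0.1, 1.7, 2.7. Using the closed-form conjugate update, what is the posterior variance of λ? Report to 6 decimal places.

With a Gamma(shape α, rate β) prior on the exponential rate λ, the posterior after n observations with total T = Σxᵢ is Gamma(α+n, β+T).
Sum of observations T = 8.3 hours; n = 6.
Posterior: Gamma(4.58+6, 0.74+8.3) = Gamma(10.58, 9.04).
Var = α/β² = 0.129464.

0.129464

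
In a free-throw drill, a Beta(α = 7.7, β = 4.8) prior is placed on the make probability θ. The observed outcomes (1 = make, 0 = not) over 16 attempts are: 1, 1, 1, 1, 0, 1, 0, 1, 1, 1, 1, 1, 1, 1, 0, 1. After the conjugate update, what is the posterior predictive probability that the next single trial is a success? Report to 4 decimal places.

The Beta prior is conjugate to a Binomial/Bernoulli likelihood; the update adds successes to α and failures to β.
Posterior: Beta(α+k, β+n−k) = Beta(7.7+13, 4.8+3) = Beta(20.7, 7.8).
For a single future Bernoulli trial, P(success | data) = α/(α+β) = 0.7263.

0.7263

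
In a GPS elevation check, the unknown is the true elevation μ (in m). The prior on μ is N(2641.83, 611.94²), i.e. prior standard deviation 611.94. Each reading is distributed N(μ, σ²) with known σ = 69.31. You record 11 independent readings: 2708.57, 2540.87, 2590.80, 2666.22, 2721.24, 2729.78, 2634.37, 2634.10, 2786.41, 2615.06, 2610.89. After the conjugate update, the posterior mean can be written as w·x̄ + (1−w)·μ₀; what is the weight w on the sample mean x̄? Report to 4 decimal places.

For Normal data with known variance σ², a Normal(μ₀, σ₀²) prior on μ is conjugate. Posterior precision = 1/σ₀² + n/σ²; posterior mean is the precision-weighted average of μ₀ and x̄.
σ₀² = 611.94² = 374470.5636, σ² = 69.31² = 4803.8761. Prior precision 1/σ₀² = 1/374470.5636; data precision n/σ² = 11/4803.8761.
w = (n/σ²)/(1/σ₀² + n/σ²) = n·σ₀²/(σ² + n·σ₀²) = 11·374470.5636/(4803.8761 + 11·374470.5636) = 4119176.1996/4123980.0757 = 0.9988.

0.9988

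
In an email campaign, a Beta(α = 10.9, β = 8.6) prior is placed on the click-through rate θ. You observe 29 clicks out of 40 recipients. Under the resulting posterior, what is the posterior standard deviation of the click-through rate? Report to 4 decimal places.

0.0604

The Beta prior is conjugate to a Binomial/Bernoulli likelihood; the update adds successes to α and failures to β.
Posterior: Beta(α+k, β+n−k) = Beta(10.9+29, 8.6+11) = Beta(39.9, 19.6).
Var = αβ/((α+β)²(α+β+1)) = 39.9·19.6/(59.5²·60.5) = 0.00365123; SD = √0.00365123 = 0.0604.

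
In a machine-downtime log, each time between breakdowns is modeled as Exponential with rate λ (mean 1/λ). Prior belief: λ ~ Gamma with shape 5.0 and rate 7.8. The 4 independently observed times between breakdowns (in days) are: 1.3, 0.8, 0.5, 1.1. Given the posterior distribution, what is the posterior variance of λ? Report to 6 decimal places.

0.068053

With a Gamma(shape α, rate β) prior on the exponential rate λ, the posterior after n observations with total T = Σxᵢ is Gamma(α+n, β+T).
Sum of observations T = 3.7 days; n = 4.
Posterior: Gamma(5.0+4, 7.8+3.7) = Gamma(9.0, 11.5).
Var = α/β² = 0.068053.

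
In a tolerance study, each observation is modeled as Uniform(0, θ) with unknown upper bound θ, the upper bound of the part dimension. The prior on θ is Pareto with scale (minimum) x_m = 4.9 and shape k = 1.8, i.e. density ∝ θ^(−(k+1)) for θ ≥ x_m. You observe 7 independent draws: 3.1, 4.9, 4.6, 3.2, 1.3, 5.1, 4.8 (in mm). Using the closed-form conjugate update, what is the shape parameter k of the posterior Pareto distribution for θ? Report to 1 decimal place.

A Pareto(scale x_m, shape k) prior on the upper bound θ of Uniform(0, θ) is conjugate: posterior is Pareto(max(x_m, max xᵢ), k + n).
Sample maximum = 5.1; prior scale x_m = 4.9 → posterior scale = max = 5.1.
Posterior shape = 1.8 + 7 = 8.8.
Posterior shape k = 8.8.

8.8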